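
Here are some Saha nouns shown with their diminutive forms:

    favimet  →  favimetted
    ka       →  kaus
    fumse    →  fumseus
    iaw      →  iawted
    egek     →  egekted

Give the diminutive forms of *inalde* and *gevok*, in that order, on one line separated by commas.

inaldeus, gevokted

The alternation tracks the final sound of the stem — -ted when the stem ends in a consonant (*favimet*, *iaw*, *egek*); -us when the stem ends in a vowel (*ka*, *fumse*).
Since the final sound of *inalde* is /e/ (a vowel), it takes -us, giving *inaldeus*.
*gevok* — final sound /k/ (a consonant) → -ted → *gevokted*.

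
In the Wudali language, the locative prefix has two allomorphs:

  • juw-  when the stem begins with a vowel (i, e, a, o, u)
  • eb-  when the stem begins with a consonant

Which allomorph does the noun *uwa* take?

juw-

*uwa*: first sound = /u/, a vowel → juw-.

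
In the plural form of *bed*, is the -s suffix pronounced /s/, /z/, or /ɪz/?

The stem *bed* ends in a voiced non-sibilant sound.
The plural suffix surfaces as /ɪz/ after sibilants, /s/ after other voiceless consonants, and /z/ after other voiced sounds.
So the plural -s on *bed* is pronounced /z/.

/z/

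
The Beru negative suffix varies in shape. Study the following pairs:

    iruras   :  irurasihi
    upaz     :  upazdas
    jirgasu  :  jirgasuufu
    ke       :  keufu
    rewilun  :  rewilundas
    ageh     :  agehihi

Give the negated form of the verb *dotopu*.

dotopuufu

The pattern is voicing of the final sound: -ihi when the stem ends in a voiceless consonant (*iruras*, *ageh*); -das when the stem ends in a voiced consonant (*upaz*, *rewilun*); -ufu when the stem ends in a vowel (*jirgasu*, *ke*).
*dotopu*: final sound = /u/, a vowel → -ufu → *dotopuufu*.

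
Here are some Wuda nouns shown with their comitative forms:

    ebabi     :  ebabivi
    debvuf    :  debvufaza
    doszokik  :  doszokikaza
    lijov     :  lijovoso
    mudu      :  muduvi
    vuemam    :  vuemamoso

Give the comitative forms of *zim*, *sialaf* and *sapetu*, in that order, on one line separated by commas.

zimoso, sialafaza, sapetuvi

Looking at the final sound of each stem: -aza when the stem ends in a voiceless consonant (*debvuf*, *doszokik*); -oso when the stem ends in a voiced consonant (*lijov*, *vuemam*); -vi when the stem ends in a vowel (*ebabi*, *mudu*).
*zim*: final sound = /m/, a voiced consonant → -oso → *zimoso*.
*sialaf* — final sound /f/ (a voiceless consonant) → -aza → *sialafaza*.
The final sound of *sapetu* is /u/, which is a vowel, so the suffix is -vi, giving *sapetuvi*.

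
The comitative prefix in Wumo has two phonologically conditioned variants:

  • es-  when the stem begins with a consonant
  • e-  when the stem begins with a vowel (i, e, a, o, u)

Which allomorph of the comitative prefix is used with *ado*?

e-

*ado* — first sound /a/ (a vowel) → e-.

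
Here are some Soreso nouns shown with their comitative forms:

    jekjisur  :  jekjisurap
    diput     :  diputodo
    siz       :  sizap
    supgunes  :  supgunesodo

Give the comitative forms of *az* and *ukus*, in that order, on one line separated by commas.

azap, ukusodo

The alternation tracks the final consonant of the stem — -odo when the stem ends in a voiceless consonant (*diput*, *supgunes*); -ap when the stem ends in a voiced consonant (*jekjisur*, *siz*).
Since the final consonant of *az* is /z/ (voiced), it takes -ap, giving *azap*.
*ukus* — final consonant /s/ (voiceless) → -odo → *ukusodo*.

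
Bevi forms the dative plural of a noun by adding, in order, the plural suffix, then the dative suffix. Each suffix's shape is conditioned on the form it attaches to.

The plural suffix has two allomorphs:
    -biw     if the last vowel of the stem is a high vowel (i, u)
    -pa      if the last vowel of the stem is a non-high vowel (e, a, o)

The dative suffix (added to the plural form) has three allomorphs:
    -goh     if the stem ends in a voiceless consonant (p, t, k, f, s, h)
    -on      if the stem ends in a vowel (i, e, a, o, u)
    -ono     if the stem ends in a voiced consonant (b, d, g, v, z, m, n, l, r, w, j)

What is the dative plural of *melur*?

The last vowel of *melur* is /u/, which is a high vowel, so the plural suffix is -biw, giving *melurbiw*.
The final sound of the plural form *melurbiw* is /w/, which is a voiced consonant, so the dative suffix is -ono, giving *melurbiwono*.

melurbiwono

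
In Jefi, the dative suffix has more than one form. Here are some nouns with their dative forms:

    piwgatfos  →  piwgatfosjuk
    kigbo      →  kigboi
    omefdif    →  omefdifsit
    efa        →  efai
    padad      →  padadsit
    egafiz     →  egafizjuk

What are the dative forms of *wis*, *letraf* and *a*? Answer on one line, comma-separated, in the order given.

The alternation tracks the final sound of the stem — -juk when the stem ends in a sibilant (*piwgatfos*, *egafiz*); -sit when the stem ends in a non-sibilant consonant (*omefdif*, *padad*); -i when the stem ends in a vowel (*kigbo*, *efa*).
Since the final sound of *wis* is /s/ (a sibilant), it takes -juk, giving *wisjuk*.
The final sound of *letraf* is /f/, which is a non-sibilant consonant, so the suffix is -sit, giving *letrafsit*.
The final sound of *a* is /a/, which is a vowel, so the suffix is -i, giving *ai*.

wisjuk, letrafsit, ai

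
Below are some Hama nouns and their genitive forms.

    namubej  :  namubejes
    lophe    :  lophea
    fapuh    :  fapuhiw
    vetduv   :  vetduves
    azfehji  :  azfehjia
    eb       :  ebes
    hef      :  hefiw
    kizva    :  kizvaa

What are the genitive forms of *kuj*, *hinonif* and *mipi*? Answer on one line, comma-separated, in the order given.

kujes, hinonifiw, mipia

The alternation tracks the final sound of the stem — -iw when the stem ends in a voiceless consonant (*fapuh*, *hef*); -es when the stem ends in a voiced consonant (*namubej*, *vetduv*, *eb*); -a when the stem ends in a vowel (*lophe*, *azfehji*, *kizva*).
*kuj*: final sound = /j/, a voiced consonant → -es → *kujes*.
The final sound of *hinonif* is /f/, which is a voiceless consonant, so the suffix is -iw, giving *hinonifiw*.
*mipi* — final sound /i/ (a vowel) → -a → *mipia*.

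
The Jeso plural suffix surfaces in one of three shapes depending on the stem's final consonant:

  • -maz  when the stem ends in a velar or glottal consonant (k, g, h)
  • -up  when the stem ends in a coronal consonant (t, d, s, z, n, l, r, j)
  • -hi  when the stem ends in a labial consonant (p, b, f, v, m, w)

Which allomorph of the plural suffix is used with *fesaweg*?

-maz

Since the final consonant of *fesaweg* is /g/ (velar/glottal), it takes -maz.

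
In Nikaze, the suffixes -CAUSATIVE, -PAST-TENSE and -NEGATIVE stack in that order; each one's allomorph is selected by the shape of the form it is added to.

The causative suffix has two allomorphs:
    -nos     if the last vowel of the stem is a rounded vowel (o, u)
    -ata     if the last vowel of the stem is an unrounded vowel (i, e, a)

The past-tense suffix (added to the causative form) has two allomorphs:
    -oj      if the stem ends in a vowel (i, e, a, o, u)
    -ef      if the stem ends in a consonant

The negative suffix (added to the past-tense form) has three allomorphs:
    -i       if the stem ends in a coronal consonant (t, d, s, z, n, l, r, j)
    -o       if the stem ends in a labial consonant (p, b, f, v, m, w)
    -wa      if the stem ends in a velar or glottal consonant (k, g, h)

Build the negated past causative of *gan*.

ganataoji

Since the last vowel of *gan* is /a/ (an unrounded vowel), it takes -ata, giving *ganata*.
The causative form *ganata* — final sound /a/ (a vowel) → -oj → *ganataoj*.
The final consonant of the past-tense form *ganataoj* is /j/, which is coronal, so the negative suffix is -i, giving *ganataoji*.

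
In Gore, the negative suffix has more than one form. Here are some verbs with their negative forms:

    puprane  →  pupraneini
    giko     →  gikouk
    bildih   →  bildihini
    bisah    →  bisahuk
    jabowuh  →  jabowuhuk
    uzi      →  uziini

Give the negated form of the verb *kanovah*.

kanovahuk

The suffix is conditioned by the last vowel: -ini when the last vowel of the stem is a front vowel (*puprane*, *bildih*, *uzi*); -uk when the last vowel of the stem is a back vowel (*giko*, *bisah*, *jabowuh*).
The last vowel of *kanovah* is /a/, which is a back vowel, so the suffix is -uk, giving *kanovahuk*.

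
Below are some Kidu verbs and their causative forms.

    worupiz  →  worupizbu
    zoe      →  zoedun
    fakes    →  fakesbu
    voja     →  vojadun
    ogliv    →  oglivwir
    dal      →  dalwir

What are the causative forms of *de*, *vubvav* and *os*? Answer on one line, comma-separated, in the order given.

The alternation tracks the final sound of the stem — -bu when the stem ends in a sibilant (*worupiz*, *fakes*); -wir when the stem ends in a non-sibilant consonant (*ogliv*, *dal*); -dun when the stem ends in a vowel (*zoe*, *voja*).
*de*: final sound = /e/, a vowel → -dun → *dedun*.
The final sound of *vubvav* is /v/, which is a non-sibilant consonant, so the suffix is -wir, giving *vubvavwir*.
*os*: final sound = /s/, a sibilant → -bu → *osbu*.

dedun, vubvavwir, osbu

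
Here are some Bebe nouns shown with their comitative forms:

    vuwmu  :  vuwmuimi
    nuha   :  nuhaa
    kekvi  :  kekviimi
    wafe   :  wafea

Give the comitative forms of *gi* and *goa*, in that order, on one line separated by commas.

Looking at the last vowel of each stem: -imi when the last vowel of the stem is a high vowel (*vuwmu*, *kekvi*); -a when the last vowel of the stem is a non-high vowel (*nuha*, *wafe*).
Since the last vowel of *gi* is /i/ (a high vowel), it takes -imi, giving *giimi*.
*goa*: last vowel = /a/, a non-high vowel → -a → *goaa*.

giimi, goaa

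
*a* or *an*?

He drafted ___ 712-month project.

The indefinite article is chosen by the initial *sound* of the following word, not its spelling.
The number *712* is spoken "seven hundred …", beginning with /ˈsɛvən/ — a consonant sound.
So the article is *a*: He drafted a 712-month project.

a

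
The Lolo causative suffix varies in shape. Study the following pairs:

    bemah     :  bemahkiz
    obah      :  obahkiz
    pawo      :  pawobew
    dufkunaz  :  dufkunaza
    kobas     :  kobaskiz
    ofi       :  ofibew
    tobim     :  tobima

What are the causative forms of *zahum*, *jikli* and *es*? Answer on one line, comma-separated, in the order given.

zahuma, jiklibew, eskiz

The alternation tracks the final sound of the stem — -kiz when the stem ends in a voiceless consonant (*bemah*, *obah*, *kobas*); -a when the stem ends in a voiced consonant (*dufkunaz*, *tobim*); -bew when the stem ends in a vowel (*pawo*, *ofi*).
*zahum* — final sound /m/ (a voiced consonant) → -a → *zahuma*.
Since the final sound of *jikli* is /i/ (a vowel), it takes -bew, giving *jiklibew*.
*es*: final sound = /s/, a voiceless consonant → -kiz → *eskiz*.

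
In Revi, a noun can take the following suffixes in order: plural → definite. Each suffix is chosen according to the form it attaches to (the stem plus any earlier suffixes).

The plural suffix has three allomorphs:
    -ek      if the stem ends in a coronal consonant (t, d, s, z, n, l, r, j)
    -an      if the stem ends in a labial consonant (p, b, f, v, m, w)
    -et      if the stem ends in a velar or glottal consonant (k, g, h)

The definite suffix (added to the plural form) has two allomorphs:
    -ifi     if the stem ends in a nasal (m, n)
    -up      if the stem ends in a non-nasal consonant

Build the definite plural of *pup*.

pupanifi

*pup* — final consonant /p/ (labial) → -an → *pupan*.
Since the final consonant of the plural form *pupan* is /n/ (a nasal), it takes -ifi, giving *pupanifi*.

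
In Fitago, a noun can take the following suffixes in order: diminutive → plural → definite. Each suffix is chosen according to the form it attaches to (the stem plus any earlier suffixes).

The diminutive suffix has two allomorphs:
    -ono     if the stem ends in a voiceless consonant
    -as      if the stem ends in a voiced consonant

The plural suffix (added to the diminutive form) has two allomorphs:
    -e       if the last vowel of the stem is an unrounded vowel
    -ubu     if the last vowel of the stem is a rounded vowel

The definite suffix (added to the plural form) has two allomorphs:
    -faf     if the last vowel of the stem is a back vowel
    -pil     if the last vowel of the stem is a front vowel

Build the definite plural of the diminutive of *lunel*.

lunelasepil

*lunel*: final consonant = /l/, voiced → -as → *lunelas*.
Since the last vowel of the diminutive form *lunelas* is /a/ (an unrounded vowel), it takes -e, giving *lunelase*.
Since the last vowel of the plural form *lunelase* is /e/ (a front vowel), it takes -pil, giving *lunelasepil*.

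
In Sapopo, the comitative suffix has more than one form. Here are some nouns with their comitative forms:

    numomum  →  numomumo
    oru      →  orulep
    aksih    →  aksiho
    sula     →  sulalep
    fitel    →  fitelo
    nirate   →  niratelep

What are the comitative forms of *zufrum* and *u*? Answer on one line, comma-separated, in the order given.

Looking at the final sound of each stem: -o when the stem ends in a consonant (*numomum*, *aksih*, *fitel*); -lep when the stem ends in a vowel (*oru*, *sula*, *nirate*).
*zufrum*: final sound = /m/, a consonant → -o → *zufrumo*.
Since the final sound of *u* is /u/ (a vowel), it takes -lep, giving *ulep*.

zufrumo, ulep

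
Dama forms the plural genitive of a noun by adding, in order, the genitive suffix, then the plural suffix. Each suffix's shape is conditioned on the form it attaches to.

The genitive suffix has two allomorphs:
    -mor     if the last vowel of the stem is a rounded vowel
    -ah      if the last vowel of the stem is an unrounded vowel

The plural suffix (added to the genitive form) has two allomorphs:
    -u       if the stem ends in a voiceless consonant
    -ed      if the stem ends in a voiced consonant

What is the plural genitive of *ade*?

*ade*: last vowel = /e/, an unrounded vowel → -ah → *adeah*.
The genitive form *adeah*: final consonant = /h/, voiceless → -u → *adeahu*.

adeahu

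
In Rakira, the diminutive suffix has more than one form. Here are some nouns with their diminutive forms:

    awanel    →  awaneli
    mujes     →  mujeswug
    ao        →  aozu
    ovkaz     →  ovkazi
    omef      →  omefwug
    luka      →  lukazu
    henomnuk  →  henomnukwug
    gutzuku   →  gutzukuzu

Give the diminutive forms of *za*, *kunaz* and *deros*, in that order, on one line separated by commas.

zazu, kunazi, deroswug

The suffix is conditioned by the final sound: -wug when the stem ends in a voiceless consonant (*mujes*, *omef*, *henomnuk*); -i when the stem ends in a voiced consonant (*awanel*, *ovkaz*); -zu when the stem ends in a vowel (*ao*, *luka*, *gutzuku*).
*za*: final sound = /a/, a vowel → -zu → *zazu*.
The final sound of *kunaz* is /z/, which is a voiced consonant, so the suffix is -i, giving *kunazi*.
*deros*: final sound = /s/, a voiceless consonant → -wug → *deroswug*.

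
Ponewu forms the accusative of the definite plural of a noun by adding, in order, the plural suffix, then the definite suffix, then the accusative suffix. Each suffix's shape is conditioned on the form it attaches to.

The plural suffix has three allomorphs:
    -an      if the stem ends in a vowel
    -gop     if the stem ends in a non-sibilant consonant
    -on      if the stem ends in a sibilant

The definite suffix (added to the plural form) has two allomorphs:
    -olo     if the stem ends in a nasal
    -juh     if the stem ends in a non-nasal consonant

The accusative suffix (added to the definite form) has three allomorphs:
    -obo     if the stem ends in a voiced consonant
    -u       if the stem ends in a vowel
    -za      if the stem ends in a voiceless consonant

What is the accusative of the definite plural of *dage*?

Since the final sound of *dage* is /e/ (a vowel), it takes -an, giving *dagean*.
The plural form *dagean* — final consonant /n/ (a nasal) → -olo → *dageanolo*.
The final sound of the definite form *dageanolo* is /o/, which is a vowel, so the accusative suffix is -u, giving *dageanolou*.

dageanolou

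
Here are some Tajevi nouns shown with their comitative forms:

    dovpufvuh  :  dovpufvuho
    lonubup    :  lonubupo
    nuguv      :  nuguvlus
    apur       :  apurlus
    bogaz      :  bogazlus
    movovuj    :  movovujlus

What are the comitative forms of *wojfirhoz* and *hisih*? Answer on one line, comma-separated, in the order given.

The alternation tracks the final consonant of the stem — -o when the stem ends in a voiceless consonant (*dovpufvuh*, *lonubup*); -lus when the stem ends in a voiced consonant (*nuguv*, *apur*, *bogaz*, *movovuj*).
*wojfirhoz*: final consonant = /z/, voiced → -lus → *wojfirhozlus*.
The final consonant of *hisih* is /h/, which is voiceless, so the suffix is -o, giving *hisiho*.

wojfirhozlus, hisiho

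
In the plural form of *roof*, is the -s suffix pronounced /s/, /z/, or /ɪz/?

/s/

The stem *roof* ends in a voiceless non-sibilant consonant.
The plural suffix surfaces as /ɪz/ after sibilants, /s/ after other voiceless consonants, and /z/ after other voiced sounds.
So the plural -s on *roof* is pronounced /s/.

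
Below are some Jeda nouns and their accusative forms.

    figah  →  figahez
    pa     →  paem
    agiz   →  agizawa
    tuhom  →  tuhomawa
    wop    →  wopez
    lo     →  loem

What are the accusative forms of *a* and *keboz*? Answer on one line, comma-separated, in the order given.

aem, kebozawa

The alternation tracks the final sound of the stem — -ez when the stem ends in a voiceless consonant (*figah*, *wop*); -awa when the stem ends in a voiced consonant (*agiz*, *tuhom*); -em when the stem ends in a vowel (*pa*, *lo*).
*a* — final sound /a/ (a vowel) → -em → *aem*.
Since the final sound of *keboz* is /z/ (a voiced consonant), it takes -awa, giving *kebozawa*.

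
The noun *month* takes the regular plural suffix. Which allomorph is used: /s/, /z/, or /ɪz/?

The stem *month* ends in a voiceless non-sibilant consonant.
The plural suffix surfaces as /ɪz/ after sibilants, /s/ after other voiceless consonants, and /z/ after other voiced sounds.
So the plural -s on *month* is pronounced /s/.

/s/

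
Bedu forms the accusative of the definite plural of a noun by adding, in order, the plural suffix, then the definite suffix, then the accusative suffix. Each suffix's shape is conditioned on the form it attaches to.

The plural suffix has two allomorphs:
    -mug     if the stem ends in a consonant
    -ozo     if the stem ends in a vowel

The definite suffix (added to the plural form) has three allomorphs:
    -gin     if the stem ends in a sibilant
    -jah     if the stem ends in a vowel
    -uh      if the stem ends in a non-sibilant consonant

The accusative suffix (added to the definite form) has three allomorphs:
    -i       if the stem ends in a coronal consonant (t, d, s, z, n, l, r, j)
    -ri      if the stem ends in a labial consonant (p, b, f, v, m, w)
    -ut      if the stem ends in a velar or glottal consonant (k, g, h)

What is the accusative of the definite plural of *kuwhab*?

kuwhabmuguhut

*kuwhab* — final sound /b/ (a consonant) → -mug → *kuwhabmug*.
The plural form *kuwhabmug* — final sound /g/ (a non-sibilant consonant) → -uh → *kuwhabmuguh*.
The definite form *kuwhabmuguh* — final consonant /h/ (velar/glottal) → -ut → *kuwhabmuguhut*.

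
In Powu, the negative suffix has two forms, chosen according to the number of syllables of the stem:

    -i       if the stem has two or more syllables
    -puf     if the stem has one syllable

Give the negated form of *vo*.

vopuf

*vo* has one syllable, so the suffix is -puf, giving *vopuf*.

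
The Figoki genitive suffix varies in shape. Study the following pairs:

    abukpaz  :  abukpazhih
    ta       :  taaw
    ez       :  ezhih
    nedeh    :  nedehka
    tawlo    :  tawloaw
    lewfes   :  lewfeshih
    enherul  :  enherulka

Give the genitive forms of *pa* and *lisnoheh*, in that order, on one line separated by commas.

paaw, lisnohehka

The suffix is conditioned by the final sound: -hih when the stem ends in a sibilant (*abukpaz*, *ez*, *lewfes*); -ka when the stem ends in a non-sibilant consonant (*nedeh*, *enherul*); -aw when the stem ends in a vowel (*ta*, *tawlo*).
Since the final sound of *pa* is /a/ (a vowel), it takes -aw, giving *paaw*.
Since the final sound of *lisnoheh* is /h/ (a non-sibilant consonant), it takes -ka, giving *lisnohehka*.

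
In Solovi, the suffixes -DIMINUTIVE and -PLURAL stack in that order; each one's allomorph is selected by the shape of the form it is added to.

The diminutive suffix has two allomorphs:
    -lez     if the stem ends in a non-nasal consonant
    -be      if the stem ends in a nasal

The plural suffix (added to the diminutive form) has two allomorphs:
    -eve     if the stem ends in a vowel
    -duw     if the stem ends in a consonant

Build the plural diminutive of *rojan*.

rojanbeeve

The final consonant of *rojan* is /n/, which is a nasal, so the diminutive suffix is -be, giving *rojanbe*.
Since the final sound of the diminutive form *rojanbe* is /e/ (a vowel), it takes -eve, giving *rojanbeeve*.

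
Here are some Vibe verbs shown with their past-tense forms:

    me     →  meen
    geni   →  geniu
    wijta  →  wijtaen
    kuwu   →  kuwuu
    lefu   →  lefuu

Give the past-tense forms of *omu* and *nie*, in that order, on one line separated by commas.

omuu, nieen

Looking at the last vowel of each stem: -u when the last vowel of the stem is a high vowel (*geni*, *kuwu*, *lefu*); -en when the last vowel of the stem is a non-high vowel (*me*, *wijta*).
*omu* — last vowel /u/ (a high vowel) → -u → *omuu*.
Since the last vowel of *nie* is /e/ (a non-high vowel), it takes -en, giving *nieen*.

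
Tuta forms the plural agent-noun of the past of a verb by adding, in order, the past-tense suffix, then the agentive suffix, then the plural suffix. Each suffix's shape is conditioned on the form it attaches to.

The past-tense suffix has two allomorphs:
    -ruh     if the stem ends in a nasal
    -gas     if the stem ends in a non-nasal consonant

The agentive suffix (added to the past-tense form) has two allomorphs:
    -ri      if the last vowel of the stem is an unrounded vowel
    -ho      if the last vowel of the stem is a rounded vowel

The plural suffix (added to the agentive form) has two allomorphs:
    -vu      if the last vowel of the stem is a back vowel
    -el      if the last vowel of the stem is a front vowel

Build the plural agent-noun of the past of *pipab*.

pipabgasriel

The final consonant of *pipab* is /b/, which is non-nasal, so the past-tense suffix is -gas, giving *pipabgas*.
The last vowel of the past-tense form *pipabgas* is /a/, which is an unrounded vowel, so the agentive suffix is -ri, giving *pipabgasri*.
The last vowel of the agentive form *pipabgasri* is /i/, which is a front vowel, so the plural suffix is -el, giving *pipabgasriel*.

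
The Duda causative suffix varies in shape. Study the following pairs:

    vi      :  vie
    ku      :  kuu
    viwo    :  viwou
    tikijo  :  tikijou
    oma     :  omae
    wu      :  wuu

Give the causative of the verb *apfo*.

apfou

The suffix is conditioned by the last vowel: -u when the last vowel of the stem is a rounded vowel (*ku*, *viwo*, *tikijo*, *wu*); -e when the last vowel of the stem is an unrounded vowel (*vi*, *oma*).
Since the last vowel of *apfo* is /o/ (a rounded vowel), it takes -u, giving *apfou*.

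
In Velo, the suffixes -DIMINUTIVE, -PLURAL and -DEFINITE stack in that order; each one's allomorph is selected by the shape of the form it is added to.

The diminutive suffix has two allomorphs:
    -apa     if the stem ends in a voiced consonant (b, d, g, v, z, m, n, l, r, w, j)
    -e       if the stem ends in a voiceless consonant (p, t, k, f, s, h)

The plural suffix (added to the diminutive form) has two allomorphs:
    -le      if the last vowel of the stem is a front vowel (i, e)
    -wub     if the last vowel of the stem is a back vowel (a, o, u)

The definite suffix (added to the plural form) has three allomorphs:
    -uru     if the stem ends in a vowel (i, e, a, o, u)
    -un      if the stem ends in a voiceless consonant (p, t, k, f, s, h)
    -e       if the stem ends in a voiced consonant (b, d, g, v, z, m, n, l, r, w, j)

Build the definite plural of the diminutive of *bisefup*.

Since the final consonant of *bisefup* is /p/ (voiceless), it takes -e, giving *bisefupe*.
The last vowel of the diminutive form *bisefupe* is /e/, which is a front vowel, so the plural suffix is -le, giving *bisefupele*.
Since the final sound of the plural form *bisefupele* is /e/ (a vowel), it takes -uru, giving *bisefupeleuru*.

bisefupeleuru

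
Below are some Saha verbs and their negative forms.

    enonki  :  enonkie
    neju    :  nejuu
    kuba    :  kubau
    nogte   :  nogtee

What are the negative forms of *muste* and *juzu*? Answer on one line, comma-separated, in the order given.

mustee, juzuu

The alternation tracks the last vowel of the stem — -e when the last vowel of the stem is a front vowel (*enonki*, *nogte*); -u when the last vowel of the stem is a back vowel (*neju*, *kuba*).
*muste* — last vowel /e/ (a front vowel) → -e → *mustee*.
Since the last vowel of *juzu* is /u/ (a back vowel), it takes -u, giving *juzuu*.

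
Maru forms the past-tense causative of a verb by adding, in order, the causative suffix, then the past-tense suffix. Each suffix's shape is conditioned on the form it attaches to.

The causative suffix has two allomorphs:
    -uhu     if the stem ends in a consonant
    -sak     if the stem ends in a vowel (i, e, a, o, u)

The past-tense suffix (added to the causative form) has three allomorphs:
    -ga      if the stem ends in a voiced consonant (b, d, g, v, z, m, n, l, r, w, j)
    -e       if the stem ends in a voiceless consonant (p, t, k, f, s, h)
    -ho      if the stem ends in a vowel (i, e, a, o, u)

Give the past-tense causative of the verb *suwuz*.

suwuzuhuho

*suwuz* — final sound /z/ (a consonant) → -uhu → *suwuzuhu*.
Since the final sound of the causative form *suwuzuhu* is /u/ (a vowel), it takes -ho, giving *suwuzuhuho*.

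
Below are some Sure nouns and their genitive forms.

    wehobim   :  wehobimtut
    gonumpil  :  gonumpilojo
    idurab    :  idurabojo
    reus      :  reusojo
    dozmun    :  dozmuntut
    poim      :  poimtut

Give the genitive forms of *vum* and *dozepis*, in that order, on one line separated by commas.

vumtut, dozepisojo

The pattern is nasality of the final consonant: -tut when the stem ends in a nasal (*wehobim*, *dozmun*, *poim*); -ojo when the stem ends in a non-nasal consonant (*gonumpil*, *idurab*, *reus*).
Since the final consonant of *vum* is /m/ (a nasal), it takes -tut, giving *vumtut*.
Since the final consonant of *dozepis* is /s/ (non-nasal), it takes -ojo, giving *dozepisojo*.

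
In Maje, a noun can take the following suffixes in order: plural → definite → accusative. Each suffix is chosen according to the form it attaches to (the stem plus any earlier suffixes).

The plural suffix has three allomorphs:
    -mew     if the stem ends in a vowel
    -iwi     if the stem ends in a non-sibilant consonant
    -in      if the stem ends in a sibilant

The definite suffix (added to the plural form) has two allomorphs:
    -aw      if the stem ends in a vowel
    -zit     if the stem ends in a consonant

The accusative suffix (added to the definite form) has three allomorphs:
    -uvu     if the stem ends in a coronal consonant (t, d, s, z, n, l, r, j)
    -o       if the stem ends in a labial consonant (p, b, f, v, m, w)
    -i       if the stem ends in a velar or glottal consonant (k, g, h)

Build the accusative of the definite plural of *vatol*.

The final sound of *vatol* is /l/, which is a non-sibilant consonant, so the plural suffix is -iwi, giving *vatoliwi*.
Since the final sound of the plural form *vatoliwi* is /i/ (a vowel), it takes -aw, giving *vatoliwiaw*.
The final consonant of the definite form *vatoliwiaw* is /w/, which is labial, so the accusative suffix is -o, giving *vatoliwiawo*.

vatoliwiawo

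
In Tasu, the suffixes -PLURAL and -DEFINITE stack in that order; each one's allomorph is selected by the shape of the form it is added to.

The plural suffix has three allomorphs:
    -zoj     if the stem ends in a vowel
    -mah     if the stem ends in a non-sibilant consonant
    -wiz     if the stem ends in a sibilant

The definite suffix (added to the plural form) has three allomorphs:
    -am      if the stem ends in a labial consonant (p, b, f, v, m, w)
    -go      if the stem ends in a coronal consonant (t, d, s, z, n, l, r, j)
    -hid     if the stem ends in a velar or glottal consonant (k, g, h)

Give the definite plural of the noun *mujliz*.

*mujliz*: final sound = /z/, a sibilant → -wiz → *mujlizwiz*.
Since the final consonant of the plural form *mujlizwiz* is /z/ (coronal), it takes -go, giving *mujlizwizgo*.

mujlizwizgo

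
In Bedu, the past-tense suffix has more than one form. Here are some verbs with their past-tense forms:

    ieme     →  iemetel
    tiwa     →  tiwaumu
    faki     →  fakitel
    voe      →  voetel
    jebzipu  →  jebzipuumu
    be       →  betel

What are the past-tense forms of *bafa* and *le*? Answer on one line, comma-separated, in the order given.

Looking at the last vowel of each stem: -tel when the last vowel of the stem is a front vowel (*ieme*, *faki*, *voe*, *be*); -umu when the last vowel of the stem is a back vowel (*tiwa*, *jebzipu*).
*bafa*: last vowel = /a/, a back vowel → -umu → *bafaumu*.
*le* — last vowel /e/ (a front vowel) → -tel → *letel*.

bafaumu, letel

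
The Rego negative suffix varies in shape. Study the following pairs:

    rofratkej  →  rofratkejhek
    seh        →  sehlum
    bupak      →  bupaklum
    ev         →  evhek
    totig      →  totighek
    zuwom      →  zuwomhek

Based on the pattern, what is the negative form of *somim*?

somimhek

The alternation tracks the final consonant of the stem — -lum when the stem ends in a voiceless consonant (*seh*, *bupak*); -hek when the stem ends in a voiced consonant (*rofratkej*, *ev*, *totig*, *zuwom*).
*somim* — final consonant /m/ (voiced) → -hek → *somimhek*.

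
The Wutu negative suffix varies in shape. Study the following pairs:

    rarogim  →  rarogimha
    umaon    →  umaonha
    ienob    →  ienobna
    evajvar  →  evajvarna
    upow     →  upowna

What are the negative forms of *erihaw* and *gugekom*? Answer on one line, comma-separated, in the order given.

The suffix is conditioned by the final consonant: -ha when the stem ends in a nasal (*rarogim*, *umaon*); -na when the stem ends in a non-nasal consonant (*ienob*, *evajvar*, *upow*).
*erihaw*: final consonant = /w/, non-nasal → -na → *erihawna*.
*gugekom*: final consonant = /m/, a nasal → -ha → *gugekomha*.

erihawna, gugekomha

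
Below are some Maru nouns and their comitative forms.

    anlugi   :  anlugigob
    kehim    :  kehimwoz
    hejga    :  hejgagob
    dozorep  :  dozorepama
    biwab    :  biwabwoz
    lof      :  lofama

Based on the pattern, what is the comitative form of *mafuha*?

The suffix is conditioned by the final sound: -ama when the stem ends in a voiceless consonant (*dozorep*, *lof*); -woz when the stem ends in a voiced consonant (*kehim*, *biwab*); -gob when the stem ends in a vowel (*anlugi*, *hejga*).
Since the final sound of *mafuha* is /a/ (a vowel), it takes -gob, giving *mafuhagob*.

mafuhagob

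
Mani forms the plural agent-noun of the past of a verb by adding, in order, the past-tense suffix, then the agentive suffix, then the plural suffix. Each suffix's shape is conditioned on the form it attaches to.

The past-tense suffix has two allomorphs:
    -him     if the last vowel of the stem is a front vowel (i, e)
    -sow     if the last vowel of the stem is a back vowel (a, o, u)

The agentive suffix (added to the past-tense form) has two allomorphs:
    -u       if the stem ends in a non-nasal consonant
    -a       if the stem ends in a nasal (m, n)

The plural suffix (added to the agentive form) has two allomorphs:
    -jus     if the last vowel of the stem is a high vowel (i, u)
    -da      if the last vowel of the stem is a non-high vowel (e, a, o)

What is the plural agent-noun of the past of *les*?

The last vowel of *les* is /e/, which is a front vowel, so the past-tense suffix is -him, giving *leshim*.
The final consonant of the past-tense form *leshim* is /m/, which is a nasal, so the agentive suffix is -a, giving *leshima*.
The agentive form *leshima* — last vowel /a/ (a non-high vowel) → -da → *leshimada*.

leshimada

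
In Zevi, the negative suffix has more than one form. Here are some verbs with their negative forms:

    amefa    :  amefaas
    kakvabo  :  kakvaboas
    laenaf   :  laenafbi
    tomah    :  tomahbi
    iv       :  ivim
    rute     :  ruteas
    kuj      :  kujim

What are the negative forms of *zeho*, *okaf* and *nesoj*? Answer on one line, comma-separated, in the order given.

The alternation tracks the final sound of the stem — -bi when the stem ends in a voiceless consonant (*laenaf*, *tomah*); -im when the stem ends in a voiced consonant (*iv*, *kuj*); -as when the stem ends in a vowel (*amefa*, *kakvabo*, *rute*).
The final sound of *zeho* is /o/, which is a vowel, so the suffix is -as, giving *zehoas*.
The final sound of *okaf* is /f/, which is a voiceless consonant, so the suffix is -bi, giving *okafbi*.
Since the final sound of *nesoj* is /j/ (a voiced consonant), it takes -im, giving *nesojim*.

zehoas, okafbi, nesojim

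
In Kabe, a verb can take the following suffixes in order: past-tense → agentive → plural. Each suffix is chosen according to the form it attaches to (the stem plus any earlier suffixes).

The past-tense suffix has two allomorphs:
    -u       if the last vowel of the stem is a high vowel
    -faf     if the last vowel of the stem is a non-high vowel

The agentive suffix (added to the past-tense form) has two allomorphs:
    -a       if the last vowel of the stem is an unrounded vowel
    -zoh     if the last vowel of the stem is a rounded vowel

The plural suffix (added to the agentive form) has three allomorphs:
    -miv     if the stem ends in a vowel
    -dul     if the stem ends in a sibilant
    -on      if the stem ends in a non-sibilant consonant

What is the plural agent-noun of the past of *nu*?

nuuzohon

Since the last vowel of *nu* is /u/ (a high vowel), it takes -u, giving *nuu*.
Since the last vowel of the past-tense form *nuu* is /u/ (a rounded vowel), it takes -zoh, giving *nuuzoh*.
Since the final sound of the agentive form *nuuzoh* is /h/ (a non-sibilant consonant), it takes -on, giving *nuuzohon*.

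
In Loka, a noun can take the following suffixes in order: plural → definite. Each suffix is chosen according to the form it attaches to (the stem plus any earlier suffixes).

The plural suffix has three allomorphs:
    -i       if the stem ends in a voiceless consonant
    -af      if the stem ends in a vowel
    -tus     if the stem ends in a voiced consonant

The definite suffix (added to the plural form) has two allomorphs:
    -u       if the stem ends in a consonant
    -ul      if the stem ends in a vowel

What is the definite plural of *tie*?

tieafu

*tie* — final sound /e/ (a vowel) → -af → *tieaf*.
Since the final sound of the plural form *tieaf* is /f/ (a consonant), it takes -u, giving *tieafu*.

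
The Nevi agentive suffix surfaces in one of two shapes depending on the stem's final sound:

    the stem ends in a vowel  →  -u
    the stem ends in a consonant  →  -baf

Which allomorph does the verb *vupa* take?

-u

*vupa* — final sound /a/ (a vowel) → -u.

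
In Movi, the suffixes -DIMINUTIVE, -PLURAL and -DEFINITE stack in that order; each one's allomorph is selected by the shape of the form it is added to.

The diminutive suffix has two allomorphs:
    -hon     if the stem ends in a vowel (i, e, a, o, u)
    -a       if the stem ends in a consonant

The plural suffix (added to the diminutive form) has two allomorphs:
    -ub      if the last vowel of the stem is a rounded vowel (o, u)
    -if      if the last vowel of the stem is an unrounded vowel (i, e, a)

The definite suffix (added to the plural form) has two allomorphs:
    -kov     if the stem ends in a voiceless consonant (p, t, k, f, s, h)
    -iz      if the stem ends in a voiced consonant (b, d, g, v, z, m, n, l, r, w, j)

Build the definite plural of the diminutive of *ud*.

*ud* — final sound /d/ (a consonant) → -a → *uda*.
Since the last vowel of the diminutive form *uda* is /a/ (an unrounded vowel), it takes -if, giving *udaif*.
The plural form *udaif*: final consonant = /f/, voiceless → -kov → *udaifkov*.

udaifkov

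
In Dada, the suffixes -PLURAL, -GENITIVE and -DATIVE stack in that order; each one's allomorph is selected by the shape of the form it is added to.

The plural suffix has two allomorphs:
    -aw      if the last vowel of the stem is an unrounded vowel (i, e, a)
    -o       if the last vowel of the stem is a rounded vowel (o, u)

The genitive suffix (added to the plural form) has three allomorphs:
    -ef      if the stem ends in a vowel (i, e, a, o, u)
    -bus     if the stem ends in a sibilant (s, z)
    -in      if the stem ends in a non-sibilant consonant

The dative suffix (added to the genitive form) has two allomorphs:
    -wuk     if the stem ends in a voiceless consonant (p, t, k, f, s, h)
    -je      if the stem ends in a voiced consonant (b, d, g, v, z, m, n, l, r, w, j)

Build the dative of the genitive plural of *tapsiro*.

*tapsiro*: last vowel = /o/, a rounded vowel → -o → *tapsiroo*.
The plural form *tapsiroo*: final sound = /o/, a vowel → -ef → *tapsirooef*.
Since the final consonant of the genitive form *tapsirooef* is /f/ (voiceless), it takes -wuk, giving *tapsirooefwuk*.

tapsirooefwuk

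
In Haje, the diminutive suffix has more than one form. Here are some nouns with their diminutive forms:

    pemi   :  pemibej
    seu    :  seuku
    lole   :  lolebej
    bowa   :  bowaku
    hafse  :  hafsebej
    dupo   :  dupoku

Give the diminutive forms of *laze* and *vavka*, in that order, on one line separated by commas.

lazebej, vavkaku

The pattern is front/back vowel harmony: -bej when the last vowel of the stem is a front vowel (*pemi*, *lole*, *hafse*); -ku when the last vowel of the stem is a back vowel (*seu*, *bowa*, *dupo*).
*laze*: last vowel = /e/, a front vowel → -bej → *lazebej*.
Since the last vowel of *vavka* is /a/ (a back vowel), it takes -ku, giving *vavkaku*.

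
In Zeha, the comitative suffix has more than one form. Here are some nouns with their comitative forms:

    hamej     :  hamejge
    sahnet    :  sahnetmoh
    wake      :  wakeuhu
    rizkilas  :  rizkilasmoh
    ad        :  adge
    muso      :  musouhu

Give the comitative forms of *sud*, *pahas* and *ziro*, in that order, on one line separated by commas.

sudge, pahasmoh, zirouhu

The alternation tracks the final sound of the stem — -moh when the stem ends in a voiceless consonant (*sahnet*, *rizkilas*); -ge when the stem ends in a voiced consonant (*hamej*, *ad*); -uhu when the stem ends in a vowel (*wake*, *muso*).
Since the final sound of *sud* is /d/ (a voiced consonant), it takes -ge, giving *sudge*.
The final sound of *pahas* is /s/, which is a voiceless consonant, so the suffix is -moh, giving *pahasmoh*.
*ziro*: final sound = /o/, a vowel → -uhu → *zirouhu*.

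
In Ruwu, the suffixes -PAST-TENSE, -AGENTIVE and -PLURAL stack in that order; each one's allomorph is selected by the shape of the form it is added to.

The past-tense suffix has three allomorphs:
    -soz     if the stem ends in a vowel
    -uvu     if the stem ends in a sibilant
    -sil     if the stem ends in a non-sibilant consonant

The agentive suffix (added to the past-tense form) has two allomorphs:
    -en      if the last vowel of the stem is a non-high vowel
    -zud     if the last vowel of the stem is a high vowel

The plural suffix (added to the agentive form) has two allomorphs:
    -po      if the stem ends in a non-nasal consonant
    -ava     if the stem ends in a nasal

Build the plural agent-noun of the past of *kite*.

The final sound of *kite* is /e/, which is a vowel, so the past-tense suffix is -soz, giving *kitesoz*.
The last vowel of the past-tense form *kitesoz* is /o/, which is a non-high vowel, so the agentive suffix is -en, giving *kitesozen*.
Since the final consonant of the agentive form *kitesozen* is /n/ (a nasal), it takes -ava, giving *kitesozenava*.

kitesozenava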